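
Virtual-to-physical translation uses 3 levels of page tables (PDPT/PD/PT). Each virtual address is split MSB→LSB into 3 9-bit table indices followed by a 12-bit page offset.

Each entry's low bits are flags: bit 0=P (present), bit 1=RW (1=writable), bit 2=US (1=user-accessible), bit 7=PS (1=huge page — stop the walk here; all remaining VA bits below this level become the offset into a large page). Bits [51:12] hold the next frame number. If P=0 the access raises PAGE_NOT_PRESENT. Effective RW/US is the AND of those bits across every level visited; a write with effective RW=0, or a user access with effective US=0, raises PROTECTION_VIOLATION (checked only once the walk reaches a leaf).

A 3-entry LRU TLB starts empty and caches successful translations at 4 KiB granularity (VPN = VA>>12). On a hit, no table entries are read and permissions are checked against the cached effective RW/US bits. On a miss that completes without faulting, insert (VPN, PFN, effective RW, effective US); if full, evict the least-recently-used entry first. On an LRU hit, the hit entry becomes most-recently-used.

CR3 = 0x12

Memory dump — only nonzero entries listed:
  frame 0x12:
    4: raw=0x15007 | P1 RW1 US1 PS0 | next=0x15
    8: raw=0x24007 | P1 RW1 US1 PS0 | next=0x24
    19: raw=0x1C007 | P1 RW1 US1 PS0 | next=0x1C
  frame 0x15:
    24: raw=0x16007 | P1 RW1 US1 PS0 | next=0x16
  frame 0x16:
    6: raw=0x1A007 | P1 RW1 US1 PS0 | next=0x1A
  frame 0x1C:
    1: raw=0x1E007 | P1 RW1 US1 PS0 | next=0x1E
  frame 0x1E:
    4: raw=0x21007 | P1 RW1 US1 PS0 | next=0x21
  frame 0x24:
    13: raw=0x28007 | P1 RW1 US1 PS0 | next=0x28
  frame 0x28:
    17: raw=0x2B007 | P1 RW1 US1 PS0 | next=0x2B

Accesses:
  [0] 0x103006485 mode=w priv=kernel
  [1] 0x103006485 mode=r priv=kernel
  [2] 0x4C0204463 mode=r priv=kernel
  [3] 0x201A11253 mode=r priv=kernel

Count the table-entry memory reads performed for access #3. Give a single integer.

Walk each access:
#0 VA=0x103006485 (w,kernel):
  L0: frame=0x12 idx=4 entry=0x15007 [P=1 RW=1 US=1 PS=0]
  L1: frame=0x15 idx=24 entry=0x16007 [P=1 RW=1 US=1 PS=0]
  L2: frame=0x16 idx=6 entry=0x1A007 [P=1 RW=1 US=1 PS=0]
  ⇒ phys 0x1A485  [3 reads]
#1 VA=0x103006485 (r,kernel):
  TLB hit vpn=0x103006 → PA=0x1A485
#2 VA=0x4C0204463 (r,kernel):
  L0: frame=0x12 idx=19 entry=0x1C007 [P=1 RW=1 US=1 PS=0]
  L1: frame=0x1C idx=1 entry=0x1E007 [P=1 RW=1 US=1 PS=0]
  L2: frame=0x1E idx=4 entry=0x21007 [P=1 RW=1 US=1 PS=0]
  ⇒ phys 0x21463  [3 reads]
#3 VA=0x201A11253 (r,kernel):
  L0: frame=0x12 idx=8 entry=0x24007 [P=1 RW=1 US=1 PS=0]
  L1: frame=0x24 idx=13 entry=0x28007 [P=1 RW=1 US=1 PS=0]
  L2: frame=0x28 idx=17 entry=0x2B007 [P=1 RW=1 US=1 PS=0]
  ⇒ phys 0x2B253  [3 reads]

Entries read for #3: 3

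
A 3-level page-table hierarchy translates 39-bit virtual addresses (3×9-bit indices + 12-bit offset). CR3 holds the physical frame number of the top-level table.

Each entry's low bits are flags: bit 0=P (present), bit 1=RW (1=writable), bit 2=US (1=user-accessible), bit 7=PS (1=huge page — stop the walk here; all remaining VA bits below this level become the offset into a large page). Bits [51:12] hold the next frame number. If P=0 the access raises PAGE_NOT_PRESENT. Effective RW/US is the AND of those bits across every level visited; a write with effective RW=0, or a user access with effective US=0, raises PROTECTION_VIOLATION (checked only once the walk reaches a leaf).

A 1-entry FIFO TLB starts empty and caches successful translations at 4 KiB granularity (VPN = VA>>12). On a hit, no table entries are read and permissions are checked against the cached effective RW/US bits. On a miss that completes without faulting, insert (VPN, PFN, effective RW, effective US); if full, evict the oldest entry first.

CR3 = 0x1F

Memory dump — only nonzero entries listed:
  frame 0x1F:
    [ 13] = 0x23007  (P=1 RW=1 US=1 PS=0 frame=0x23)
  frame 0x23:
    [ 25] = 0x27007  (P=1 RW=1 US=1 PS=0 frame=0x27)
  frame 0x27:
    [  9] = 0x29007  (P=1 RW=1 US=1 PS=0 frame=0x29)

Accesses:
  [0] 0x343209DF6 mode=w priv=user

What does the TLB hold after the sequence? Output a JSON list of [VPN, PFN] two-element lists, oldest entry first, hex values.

Walk each access:
#0 VA=0x343209DF6 (w,user):
  L0: frame=0x1F idx=13 entry=0x23007 [P=1 RW=1 US=1 PS=0]
  L1: frame=0x23 idx=25 entry=0x27007 [P=1 RW=1 US=1 PS=0]
  L2: frame=0x27 idx=9 entry=0x29007 [P=1 RW=1 US=1 PS=0]
  ✓ 0x29DF6  — 3 lookups

TLB: [["0x343209", "0x29"]]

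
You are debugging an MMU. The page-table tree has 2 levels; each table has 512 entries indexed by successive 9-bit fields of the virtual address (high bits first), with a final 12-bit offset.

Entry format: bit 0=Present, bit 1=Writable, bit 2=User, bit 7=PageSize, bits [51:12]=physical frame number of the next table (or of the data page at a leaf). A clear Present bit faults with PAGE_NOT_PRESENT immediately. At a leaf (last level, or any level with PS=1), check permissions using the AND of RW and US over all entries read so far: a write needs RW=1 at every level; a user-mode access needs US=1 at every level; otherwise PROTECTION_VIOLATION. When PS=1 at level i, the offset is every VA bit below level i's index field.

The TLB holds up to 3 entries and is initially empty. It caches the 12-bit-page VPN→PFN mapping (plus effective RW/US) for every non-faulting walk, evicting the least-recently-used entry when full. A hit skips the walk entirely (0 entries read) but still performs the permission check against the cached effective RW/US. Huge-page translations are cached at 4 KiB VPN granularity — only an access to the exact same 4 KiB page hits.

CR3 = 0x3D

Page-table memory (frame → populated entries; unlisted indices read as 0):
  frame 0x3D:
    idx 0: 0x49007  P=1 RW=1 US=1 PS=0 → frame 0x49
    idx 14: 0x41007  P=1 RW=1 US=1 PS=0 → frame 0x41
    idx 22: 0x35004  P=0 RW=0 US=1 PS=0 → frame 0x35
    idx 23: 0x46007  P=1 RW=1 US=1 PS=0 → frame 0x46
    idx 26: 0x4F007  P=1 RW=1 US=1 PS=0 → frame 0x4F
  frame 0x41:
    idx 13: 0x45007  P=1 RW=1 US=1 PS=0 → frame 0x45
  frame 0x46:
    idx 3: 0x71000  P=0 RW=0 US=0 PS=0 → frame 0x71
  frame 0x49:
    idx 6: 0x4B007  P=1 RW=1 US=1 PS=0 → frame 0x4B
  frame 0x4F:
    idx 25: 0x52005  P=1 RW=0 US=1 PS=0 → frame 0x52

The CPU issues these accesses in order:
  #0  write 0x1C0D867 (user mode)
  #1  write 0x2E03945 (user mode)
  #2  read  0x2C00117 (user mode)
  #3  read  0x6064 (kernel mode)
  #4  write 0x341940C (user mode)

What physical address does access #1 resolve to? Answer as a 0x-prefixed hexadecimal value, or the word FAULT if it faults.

Trace:
#0 VA=0x1C0D867 (w,user):
  lvl0: tbl 0x3D, slot 14 ⇒ 0x41007 (P1/RW1/US1/PS0)
  lvl1: tbl 0x41, slot 13 ⇒ 0x45007 (P1/RW1/US1/PS0)
  ✓ 0x45867  — 2 lookups
#1 VA=0x2E03945 (w,user):
  lvl0: tbl 0x3D, slot 23 ⇒ 0x46007 (P1/RW1/US1/PS0)
  lvl1: tbl 0x46, slot 3 ⇒ 0x71000 (P0/RW0/US0/PS0)
  → PAGE_NOT_PRESENT  (2 entries read)
#2 VA=0x2C00117 (r,user):
  lvl0: tbl 0x3D, slot 22 ⇒ 0x35004 (P0/RW0/US1/PS0)
  → PAGE_NOT_PRESENT  (1 entries read)
#3 VA=0x6064 (r,kernel):
  lvl0: tbl 0x3D, slot 0 ⇒ 0x49007 (P1/RW1/US1/PS0)
  lvl1: tbl 0x49, slot 6 ⇒ 0x4B007 (P1/RW1/US1/PS0)
  ✓ 0x4B064  — 2 lookups
#4 VA=0x341940C (w,user):
  lvl0: tbl 0x3D, slot 26 ⇒ 0x4F007 (P1/RW1/US1/PS0)
  lvl1: tbl 0x4F, slot 25 ⇒ 0x52005 (P1/RW0/US1/PS0)
  → PROTECTION_VIOLATION  (2 entries read)

Access #1 PA: FAULT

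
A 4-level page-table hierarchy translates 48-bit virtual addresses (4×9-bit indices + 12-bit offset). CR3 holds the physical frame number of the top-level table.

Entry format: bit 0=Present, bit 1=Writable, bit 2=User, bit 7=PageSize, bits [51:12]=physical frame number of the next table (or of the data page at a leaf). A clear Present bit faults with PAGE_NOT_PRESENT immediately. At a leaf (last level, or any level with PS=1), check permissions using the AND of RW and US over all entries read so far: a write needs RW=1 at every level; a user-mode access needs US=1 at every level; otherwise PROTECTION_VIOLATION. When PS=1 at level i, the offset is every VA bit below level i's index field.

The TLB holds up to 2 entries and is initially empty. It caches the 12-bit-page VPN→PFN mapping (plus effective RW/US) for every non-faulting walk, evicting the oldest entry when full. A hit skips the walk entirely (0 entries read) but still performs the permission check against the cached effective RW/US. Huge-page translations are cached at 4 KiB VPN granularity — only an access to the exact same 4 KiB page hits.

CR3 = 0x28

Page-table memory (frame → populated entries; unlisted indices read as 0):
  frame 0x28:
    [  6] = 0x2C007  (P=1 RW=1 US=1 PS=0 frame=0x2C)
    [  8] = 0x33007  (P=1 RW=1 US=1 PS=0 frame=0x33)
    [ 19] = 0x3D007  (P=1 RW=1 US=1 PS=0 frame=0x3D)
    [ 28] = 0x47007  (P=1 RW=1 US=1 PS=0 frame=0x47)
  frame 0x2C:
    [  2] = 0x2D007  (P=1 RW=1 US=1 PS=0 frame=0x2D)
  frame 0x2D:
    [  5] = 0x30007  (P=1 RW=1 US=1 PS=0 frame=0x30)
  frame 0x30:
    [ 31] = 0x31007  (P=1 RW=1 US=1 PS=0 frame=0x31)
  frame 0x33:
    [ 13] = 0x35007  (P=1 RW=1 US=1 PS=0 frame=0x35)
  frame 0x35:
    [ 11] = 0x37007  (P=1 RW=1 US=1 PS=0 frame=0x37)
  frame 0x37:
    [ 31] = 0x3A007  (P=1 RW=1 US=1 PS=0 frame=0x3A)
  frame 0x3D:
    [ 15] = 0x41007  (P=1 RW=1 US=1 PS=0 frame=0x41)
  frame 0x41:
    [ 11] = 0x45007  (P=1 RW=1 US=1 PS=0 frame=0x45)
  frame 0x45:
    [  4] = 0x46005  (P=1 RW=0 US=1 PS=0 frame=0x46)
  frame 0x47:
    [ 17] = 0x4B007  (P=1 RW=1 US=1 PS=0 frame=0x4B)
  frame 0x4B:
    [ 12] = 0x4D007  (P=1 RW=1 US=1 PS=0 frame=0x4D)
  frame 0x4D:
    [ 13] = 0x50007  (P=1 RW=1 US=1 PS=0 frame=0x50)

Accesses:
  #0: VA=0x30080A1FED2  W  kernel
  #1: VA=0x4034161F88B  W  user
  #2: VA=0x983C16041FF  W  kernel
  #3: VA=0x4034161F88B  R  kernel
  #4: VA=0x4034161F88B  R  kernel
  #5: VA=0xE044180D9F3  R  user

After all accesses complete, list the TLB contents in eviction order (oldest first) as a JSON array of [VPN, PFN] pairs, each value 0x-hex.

Trace:
#0 VA=0x30080A1FED2 (w,kernel):
  [0] read 0x28 idx=6: raw=0x2C007 flags P=1 W=1 U=1 S=0
  [1] read 0x2C idx=2: raw=0x2D007 flags P=1 W=1 U=1 S=0
  [2] read 0x2D idx=5: raw=0x30007 flags P=1 W=1 U=1 S=0
  [3] read 0x30 idx=31: raw=0x31007 flags P=1 W=1 U=1 S=0
  ⇒ phys 0x31ED2  [4 reads]
#1 VA=0x4034161F88B (w,user):
  [0] read 0x28 idx=8: raw=0x33007 flags P=1 W=1 U=1 S=0
  [1] read 0x33 idx=13: raw=0x35007 flags P=1 W=1 U=1 S=0
  [2] read 0x35 idx=11: raw=0x37007 flags P=1 W=1 U=1 S=0
  [3] read 0x37 idx=31: raw=0x3A007 flags P=1 W=1 U=1 S=0
  ⇒ phys 0x3A88B  [4 reads]
#2 VA=0x983C16041FF (w,kernel):
  [0] read 0x28 idx=19: raw=0x3D007 flags P=1 W=1 U=1 S=0
  [1] read 0x3D idx=15: raw=0x41007 flags P=1 W=1 U=1 S=0
  [2] read 0x41 idx=11: raw=0x45007 flags P=1 W=1 U=1 S=0
  [3] read 0x45 idx=4: raw=0x46005 flags P=1 W=0 U=1 S=0
  → PROTECTION_VIOLATION  (4 entries read)
#3 VA=0x4034161F88B (r,kernel):
  TLB hit vpn=0x4034161F → PA=0x3A88B
#4 VA=0x4034161F88B (r,kernel):
  TLB hit vpn=0x4034161F → PA=0x3A88B
#5 VA=0xE044180D9F3 (r,user):
  [0] read 0x28 idx=28: raw=0x47007 flags P=1 W=1 U=1 S=0
  [1] read 0x47 idx=17: raw=0x4B007 flags P=1 W=1 U=1 S=0
  [2] read 0x4B idx=12: raw=0x4D007 flags P=1 W=1 U=1 S=0
  [3] read 0x4D idx=13: raw=0x50007 flags P=1 W=1 U=1 S=0
  ⇒ phys 0x509F3  [4 reads]

TLB: [["0x4034161F", "0x3A"], ["0xE044180D", "0x50"]]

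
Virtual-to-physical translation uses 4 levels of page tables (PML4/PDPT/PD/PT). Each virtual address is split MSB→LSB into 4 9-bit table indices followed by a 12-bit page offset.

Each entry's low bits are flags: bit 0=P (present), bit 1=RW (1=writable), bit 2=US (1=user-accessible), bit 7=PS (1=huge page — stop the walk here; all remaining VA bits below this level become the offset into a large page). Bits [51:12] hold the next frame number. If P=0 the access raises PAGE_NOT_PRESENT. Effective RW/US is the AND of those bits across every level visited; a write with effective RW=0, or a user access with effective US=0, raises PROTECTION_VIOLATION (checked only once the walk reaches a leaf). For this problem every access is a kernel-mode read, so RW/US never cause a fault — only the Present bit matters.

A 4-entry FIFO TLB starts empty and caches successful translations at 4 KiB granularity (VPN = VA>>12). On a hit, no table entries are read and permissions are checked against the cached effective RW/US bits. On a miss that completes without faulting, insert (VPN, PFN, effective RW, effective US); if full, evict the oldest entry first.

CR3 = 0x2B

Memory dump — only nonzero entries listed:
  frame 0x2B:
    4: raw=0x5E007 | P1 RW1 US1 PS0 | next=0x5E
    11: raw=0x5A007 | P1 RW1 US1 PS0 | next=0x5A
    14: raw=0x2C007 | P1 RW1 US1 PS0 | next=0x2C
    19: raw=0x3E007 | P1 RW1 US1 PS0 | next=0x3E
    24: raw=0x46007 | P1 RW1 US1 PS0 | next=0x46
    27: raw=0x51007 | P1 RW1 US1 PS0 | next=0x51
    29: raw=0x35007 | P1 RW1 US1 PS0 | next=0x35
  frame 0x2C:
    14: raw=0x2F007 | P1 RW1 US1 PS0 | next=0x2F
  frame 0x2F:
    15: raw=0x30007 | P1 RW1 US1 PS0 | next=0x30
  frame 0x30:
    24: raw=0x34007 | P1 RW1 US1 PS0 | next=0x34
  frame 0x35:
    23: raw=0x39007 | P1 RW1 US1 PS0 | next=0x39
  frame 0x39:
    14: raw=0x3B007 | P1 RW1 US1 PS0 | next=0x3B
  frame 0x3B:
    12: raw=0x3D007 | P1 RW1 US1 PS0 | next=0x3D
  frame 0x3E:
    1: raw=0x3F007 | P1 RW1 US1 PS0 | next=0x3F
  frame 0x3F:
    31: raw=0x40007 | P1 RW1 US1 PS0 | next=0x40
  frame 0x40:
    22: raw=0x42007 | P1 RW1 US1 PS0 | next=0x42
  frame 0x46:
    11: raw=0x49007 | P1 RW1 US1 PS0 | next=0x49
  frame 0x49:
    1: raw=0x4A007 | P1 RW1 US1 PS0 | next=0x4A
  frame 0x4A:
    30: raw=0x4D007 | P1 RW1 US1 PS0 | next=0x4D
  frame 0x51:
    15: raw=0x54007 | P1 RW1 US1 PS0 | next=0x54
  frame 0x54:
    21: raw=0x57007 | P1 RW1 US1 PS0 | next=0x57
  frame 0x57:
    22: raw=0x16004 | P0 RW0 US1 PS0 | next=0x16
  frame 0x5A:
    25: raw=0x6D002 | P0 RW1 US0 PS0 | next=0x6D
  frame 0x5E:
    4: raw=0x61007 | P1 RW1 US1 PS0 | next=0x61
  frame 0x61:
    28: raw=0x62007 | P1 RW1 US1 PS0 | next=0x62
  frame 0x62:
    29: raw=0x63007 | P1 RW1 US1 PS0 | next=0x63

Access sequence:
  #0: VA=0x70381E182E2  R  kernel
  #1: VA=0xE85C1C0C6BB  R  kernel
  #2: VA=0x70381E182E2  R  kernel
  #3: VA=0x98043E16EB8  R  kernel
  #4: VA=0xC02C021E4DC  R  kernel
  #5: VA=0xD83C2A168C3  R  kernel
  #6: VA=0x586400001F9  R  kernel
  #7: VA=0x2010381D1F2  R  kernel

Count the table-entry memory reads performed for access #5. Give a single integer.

Per-access translation:
#0 VA=0x70381E182E2 (r,kernel):
  L0 @0x2B[14] → 0x2C007  P=1,RW=1,US=1,PS=0
  L1 @0x2C[14] → 0x2F007  P=1,RW=1,US=1,PS=0
  L2 @0x2F[15] → 0x30007  P=1,RW=1,US=1,PS=0
  L3 @0x30[24] → 0x34007  P=1,RW=1,US=1,PS=0
  → PA=0x342E2  (4 entries read)
#1 VA=0xE85C1C0C6BB (r,kernel):
  L0 @0x2B[29] → 0x35007  P=1,RW=1,US=1,PS=0
  L1 @0x35[23] → 0x39007  P=1,RW=1,US=1,PS=0
  L2 @0x39[14] → 0x3B007  P=1,RW=1,US=1,PS=0
  L3 @0x3B[12] → 0x3D007  P=1,RW=1,US=1,PS=0
  → PA=0x3D6BB  (4 entries read)
#2 VA=0x70381E182E2 (r,kernel):
  TLB hit vpn=0x70381E18 → PA=0x342E2
#3 VA=0x98043E16EB8 (r,kernel):
  L0 @0x2B[19] → 0x3E007  P=1,RW=1,US=1,PS=0
  L1 @0x3E[1] → 0x3F007  P=1,RW=1,US=1,PS=0
  L2 @0x3F[31] → 0x40007  P=1,RW=1,US=1,PS=0
  L3 @0x40[22] → 0x42007  P=1,RW=1,US=1,PS=0
  → PA=0x42EB8  (4 entries read)
#4 VA=0xC02C021E4DC (r,kernel):
  L0 @0x2B[24] → 0x46007  P=1,RW=1,US=1,PS=0
  L1 @0x46[11] → 0x49007  P=1,RW=1,US=1,PS=0
  L2 @0x49[1] → 0x4A007  P=1,RW=1,US=1,PS=0
  L3 @0x4A[30] → 0x4D007  P=1,RW=1,US=1,PS=0
  → PA=0x4D4DC  (4 entries read)
#5 VA=0xD83C2A168C3 (r,kernel):
  L0 @0x2B[27] → 0x51007  P=1,RW=1,US=1,PS=0
  L1 @0x51[15] → 0x54007  P=1,RW=1,US=1,PS=0
  L2 @0x54[21] → 0x57007  P=1,RW=1,US=1,PS=0
  L3 @0x57[22] → 0x16004  P=0,RW=0,US=1,PS=0
  ⇒ fault: PAGE_NOT_PRESENT  — 4 lookups
#6 VA=0x586400001F9 (r,kernel):
  L0 @0x2B[11] → 0x5A007  P=1,RW=1,US=1,PS=0
  L1 @0x5A[25] → 0x6D002  P=0,RW=1,US=0,PS=0
  ⇒ fault: PAGE_NOT_PRESENT  — 2 lookups
#7 VA=0x2010381D1F2 (r,kernel):
  L0 @0x2B[4] → 0x5E007  P=1,RW=1,US=1,PS=0
  L1 @0x5E[4] → 0x61007  P=1,RW=1,US=1,PS=0
  L2 @0x61[28] → 0x62007  P=1,RW=1,US=1,PS=0
  L3 @0x62[29] → 0x63007  P=1,RW=1,US=1,PS=0
  → PA=0x631F2  (4 entries read)

Entries read for #5: 4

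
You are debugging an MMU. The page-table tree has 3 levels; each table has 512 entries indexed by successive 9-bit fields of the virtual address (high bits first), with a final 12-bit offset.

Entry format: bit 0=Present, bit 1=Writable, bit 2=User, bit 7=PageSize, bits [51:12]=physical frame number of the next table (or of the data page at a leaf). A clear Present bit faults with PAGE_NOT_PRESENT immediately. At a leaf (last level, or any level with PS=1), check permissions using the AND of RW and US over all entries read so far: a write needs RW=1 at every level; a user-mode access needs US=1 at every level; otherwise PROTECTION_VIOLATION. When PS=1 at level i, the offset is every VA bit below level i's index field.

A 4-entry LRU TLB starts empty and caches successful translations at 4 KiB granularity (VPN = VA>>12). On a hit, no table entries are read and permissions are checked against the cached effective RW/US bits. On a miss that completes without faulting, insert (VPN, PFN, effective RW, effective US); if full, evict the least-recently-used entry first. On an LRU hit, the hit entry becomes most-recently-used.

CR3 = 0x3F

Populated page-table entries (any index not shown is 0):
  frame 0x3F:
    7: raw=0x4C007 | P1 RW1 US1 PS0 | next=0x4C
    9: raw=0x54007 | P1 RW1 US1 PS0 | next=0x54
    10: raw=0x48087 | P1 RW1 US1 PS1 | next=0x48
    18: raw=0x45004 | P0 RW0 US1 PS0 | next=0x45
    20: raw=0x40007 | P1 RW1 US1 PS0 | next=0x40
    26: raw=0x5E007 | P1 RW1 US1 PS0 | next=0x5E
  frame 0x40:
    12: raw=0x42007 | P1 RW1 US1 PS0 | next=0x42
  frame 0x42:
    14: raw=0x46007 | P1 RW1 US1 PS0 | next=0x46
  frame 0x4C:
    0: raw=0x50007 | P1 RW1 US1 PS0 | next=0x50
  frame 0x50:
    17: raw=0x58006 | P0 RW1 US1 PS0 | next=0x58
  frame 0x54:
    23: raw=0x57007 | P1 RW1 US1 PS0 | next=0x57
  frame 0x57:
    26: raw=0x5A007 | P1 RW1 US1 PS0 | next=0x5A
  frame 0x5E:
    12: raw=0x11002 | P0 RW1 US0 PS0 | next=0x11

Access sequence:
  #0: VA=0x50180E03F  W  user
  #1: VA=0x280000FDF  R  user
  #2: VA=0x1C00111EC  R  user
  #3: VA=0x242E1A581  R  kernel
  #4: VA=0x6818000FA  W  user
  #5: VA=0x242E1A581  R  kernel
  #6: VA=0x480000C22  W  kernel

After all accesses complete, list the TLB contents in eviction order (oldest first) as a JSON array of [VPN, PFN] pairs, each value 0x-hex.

Trace:
#0 VA=0x50180E03F (w,user):
  [0] read 0x3F idx=20: raw=0x40007 flags P=1 W=1 U=1 S=0
  [1] read 0x40 idx=12: raw=0x42007 flags P=1 W=1 U=1 S=0
  [2] read 0x42 idx=14: raw=0x46007 flags P=1 W=1 U=1 S=0
  ⇒ phys 0x4603F  [3 reads]
#1 VA=0x280000FDF (r,user):
  [0] read 0x3F idx=10: raw=0x48087 flags P=1 W=1 U=1 S=1
  ⇒ phys 0x48FDF (huge @L0)  [1 reads]
#2 VA=0x1C00111EC (r,user):
  [0] read 0x3F idx=7: raw=0x4C007 flags P=1 W=1 U=1 S=0
  [1] read 0x4C idx=0: raw=0x50007 flags P=1 W=1 U=1 S=0
  [2] read 0x50 idx=17: raw=0x58006 flags P=0 W=1 U=1 S=0
  → PAGE_NOT_PRESENT  (3 entries read)
#3 VA=0x242E1A581 (r,kernel):
  [0] read 0x3F idx=9: raw=0x54007 flags P=1 W=1 U=1 S=0
  [1] read 0x54 idx=23: raw=0x57007 flags P=1 W=1 U=1 S=0
  [2] read 0x57 idx=26: raw=0x5A007 flags P=1 W=1 U=1 S=0
  ⇒ phys 0x5A581  [3 reads]
#4 VA=0x6818000FA (w,user):
  [0] read 0x3F idx=26: raw=0x5E007 flags P=1 W=1 U=1 S=0
  [1] read 0x5E idx=12: raw=0x11002 flags P=0 W=1 U=0 S=0
  → PAGE_NOT_PRESENT  (2 entries read)
#5 VA=0x242E1A581 (r,kernel):
  TLB hit vpn=0x242E1A → PA=0x5A581
#6 VA=0x480000C22 (w,kernel):
  [0] read 0x3F idx=18: raw=0x45004 flags P=0 W=0 U=1 S=0
  → PAGE_NOT_PRESENT  (1 entries read)

TLB: [["0x50180E", "0x46"], ["0x280000", "0x48"], ["0x242E1A", "0x5A"]]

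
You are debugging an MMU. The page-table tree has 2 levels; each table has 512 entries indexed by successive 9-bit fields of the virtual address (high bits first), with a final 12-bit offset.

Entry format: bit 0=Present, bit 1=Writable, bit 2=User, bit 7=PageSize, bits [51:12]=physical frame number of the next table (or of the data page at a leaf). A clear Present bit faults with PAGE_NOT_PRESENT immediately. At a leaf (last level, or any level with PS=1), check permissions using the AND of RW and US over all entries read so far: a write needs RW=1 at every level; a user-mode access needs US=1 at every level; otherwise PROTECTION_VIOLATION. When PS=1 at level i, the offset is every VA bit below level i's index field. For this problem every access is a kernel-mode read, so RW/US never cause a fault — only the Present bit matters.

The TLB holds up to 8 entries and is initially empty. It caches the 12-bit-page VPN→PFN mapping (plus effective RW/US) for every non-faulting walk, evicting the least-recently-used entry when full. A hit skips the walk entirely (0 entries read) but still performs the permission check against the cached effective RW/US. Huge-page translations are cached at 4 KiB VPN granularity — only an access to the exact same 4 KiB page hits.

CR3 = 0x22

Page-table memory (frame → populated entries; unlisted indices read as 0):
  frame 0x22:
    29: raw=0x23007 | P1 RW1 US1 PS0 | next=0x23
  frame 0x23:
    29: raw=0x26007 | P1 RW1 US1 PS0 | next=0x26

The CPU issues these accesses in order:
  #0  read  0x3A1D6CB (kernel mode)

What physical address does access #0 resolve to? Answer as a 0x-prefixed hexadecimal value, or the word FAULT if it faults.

Walk each access:
#0 VA=0x3A1D6CB (r,kernel):
  L0 @0x22[29] → 0x23007  P=1,RW=1,US=1,PS=0
  L1 @0x23[29] → 0x26007  P=1,RW=1,US=1,PS=0
  → PA=0x266CB  (2 entries read)

Access #0 PA: 0x266CB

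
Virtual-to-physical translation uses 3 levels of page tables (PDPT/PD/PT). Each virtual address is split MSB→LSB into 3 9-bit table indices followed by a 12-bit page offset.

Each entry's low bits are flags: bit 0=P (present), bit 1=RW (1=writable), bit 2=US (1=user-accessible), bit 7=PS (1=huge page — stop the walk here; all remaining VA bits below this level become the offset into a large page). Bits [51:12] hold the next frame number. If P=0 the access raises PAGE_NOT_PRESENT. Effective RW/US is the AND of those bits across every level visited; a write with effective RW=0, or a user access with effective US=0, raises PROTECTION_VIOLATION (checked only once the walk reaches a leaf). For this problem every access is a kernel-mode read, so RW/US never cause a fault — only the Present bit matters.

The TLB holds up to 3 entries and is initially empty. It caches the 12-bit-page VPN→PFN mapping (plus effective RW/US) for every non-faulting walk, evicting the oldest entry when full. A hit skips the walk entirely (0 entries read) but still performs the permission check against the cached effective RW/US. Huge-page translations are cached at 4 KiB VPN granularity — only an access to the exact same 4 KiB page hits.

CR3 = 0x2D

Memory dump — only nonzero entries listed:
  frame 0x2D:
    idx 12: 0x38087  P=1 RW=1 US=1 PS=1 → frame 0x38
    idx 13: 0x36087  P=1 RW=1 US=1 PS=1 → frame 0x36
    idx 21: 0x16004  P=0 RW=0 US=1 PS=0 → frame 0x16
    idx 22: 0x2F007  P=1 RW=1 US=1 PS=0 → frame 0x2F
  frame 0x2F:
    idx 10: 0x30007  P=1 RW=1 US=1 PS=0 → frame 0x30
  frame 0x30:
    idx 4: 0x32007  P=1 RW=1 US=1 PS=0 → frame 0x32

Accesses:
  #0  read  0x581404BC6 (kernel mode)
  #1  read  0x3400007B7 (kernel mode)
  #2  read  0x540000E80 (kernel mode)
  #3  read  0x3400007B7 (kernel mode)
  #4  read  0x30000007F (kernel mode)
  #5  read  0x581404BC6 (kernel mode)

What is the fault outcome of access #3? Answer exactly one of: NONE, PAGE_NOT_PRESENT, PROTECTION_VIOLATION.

Per-access translation:
#0 VA=0x581404BC6 (r,kernel):
  lvl0: tbl 0x2D, slot 22 ⇒ 0x2F007 (P1/RW1/US1/PS0)
  lvl1: tbl 0x2F, slot 10 ⇒ 0x30007 (P1/RW1/US1/PS0)
  lvl2: tbl 0x30, slot 4 ⇒ 0x32007 (P1/RW1/US1/PS0)
  ⇒ phys 0x32BC6  [3 reads]
#1 VA=0x3400007B7 (r,kernel):
  lvl0: tbl 0x2D, slot 13 ⇒ 0x36087 (P1/RW1/US1/PS1)
  ⇒ phys 0x367B7 (huge @L0)  [1 reads]
#2 VA=0x540000E80 (r,kernel):
  lvl0: tbl 0x2D, slot 21 ⇒ 0x16004 (P0/RW0/US1/PS0)
  → PAGE_NOT_PRESENT  (1 entries read)
#3 VA=0x3400007B7 (r,kernel):
  TLB hit vpn=0x340000 → PA=0x367B7
#4 VA=0x30000007F (r,kernel):
  lvl0: tbl 0x2D, slot 12 ⇒ 0x38087 (P1/RW1/US1/PS1)
  ⇒ phys 0x3807F (huge @L0)  [1 reads]
#5 VA=0x581404BC6 (r,kernel):
  TLB hit vpn=0x581404 → PA=0x32BC6

Access #3 fault: NONE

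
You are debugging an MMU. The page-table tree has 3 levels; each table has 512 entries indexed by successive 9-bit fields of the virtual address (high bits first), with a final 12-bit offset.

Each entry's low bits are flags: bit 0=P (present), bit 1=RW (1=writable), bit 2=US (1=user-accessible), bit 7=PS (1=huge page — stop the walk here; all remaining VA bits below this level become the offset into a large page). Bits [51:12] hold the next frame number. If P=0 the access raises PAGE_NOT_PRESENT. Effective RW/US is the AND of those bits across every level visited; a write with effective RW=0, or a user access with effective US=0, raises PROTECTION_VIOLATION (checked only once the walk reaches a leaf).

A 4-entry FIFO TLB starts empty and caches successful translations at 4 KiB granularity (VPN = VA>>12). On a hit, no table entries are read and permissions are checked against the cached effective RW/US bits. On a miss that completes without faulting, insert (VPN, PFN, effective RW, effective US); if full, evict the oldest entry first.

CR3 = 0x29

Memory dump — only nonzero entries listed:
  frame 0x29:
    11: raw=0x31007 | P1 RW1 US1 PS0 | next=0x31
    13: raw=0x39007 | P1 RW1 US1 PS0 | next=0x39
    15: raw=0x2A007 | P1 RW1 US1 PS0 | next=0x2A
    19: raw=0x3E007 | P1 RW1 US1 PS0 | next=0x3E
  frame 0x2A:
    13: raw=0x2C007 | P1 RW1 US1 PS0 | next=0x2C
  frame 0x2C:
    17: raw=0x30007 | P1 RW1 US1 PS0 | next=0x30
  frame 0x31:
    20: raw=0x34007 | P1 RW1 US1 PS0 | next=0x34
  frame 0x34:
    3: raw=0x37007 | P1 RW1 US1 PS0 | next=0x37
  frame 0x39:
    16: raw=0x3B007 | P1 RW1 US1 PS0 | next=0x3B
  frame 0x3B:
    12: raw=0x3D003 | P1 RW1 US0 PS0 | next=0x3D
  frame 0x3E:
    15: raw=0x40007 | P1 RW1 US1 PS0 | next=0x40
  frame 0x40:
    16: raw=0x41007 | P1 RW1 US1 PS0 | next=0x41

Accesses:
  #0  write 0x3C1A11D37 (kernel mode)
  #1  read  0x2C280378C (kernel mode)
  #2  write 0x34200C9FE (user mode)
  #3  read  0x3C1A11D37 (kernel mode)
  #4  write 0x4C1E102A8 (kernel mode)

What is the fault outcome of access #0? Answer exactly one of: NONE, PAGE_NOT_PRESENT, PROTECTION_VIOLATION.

Walk each access:
#0 VA=0x3C1A11D37 (w,kernel):
  L0 @0x29[15] → 0x2A007  P=1,RW=1,US=1,PS=0
  L1 @0x2A[13] → 0x2C007  P=1,RW=1,US=1,PS=0
  L2 @0x2C[17] → 0x30007  P=1,RW=1,US=1,PS=0
  ✓ 0x30D37  — 3 lookups
#1 VA=0x2C280378C (r,kernel):
  L0 @0x29[11] → 0x31007  P=1,RW=1,US=1,PS=0
  L1 @0x31[20] → 0x34007  P=1,RW=1,US=1,PS=0
  L2 @0x34[3] → 0x37007  P=1,RW=1,US=1,PS=0
  ✓ 0x3778C  — 3 lookups
#2 VA=0x34200C9FE (w,user):
  L0 @0x29[13] → 0x39007  P=1,RW=1,US=1,PS=0
  L1 @0x39[16] → 0x3B007  P=1,RW=1,US=1,PS=0
  L2 @0x3B[12] → 0x3D003  P=1,RW=1,US=0,PS=0
  ⇒ fault: PROTECTION_VIOLATION  — 3 lookups
#3 VA=0x3C1A11D37 (r,kernel):
  TLB hit vpn=0x3C1A11 → PA=0x30D37
#4 VA=0x4C1E102A8 (w,kernel):
  L0 @0x29[19] → 0x3E007  P=1,RW=1,US=1,PS=0
  L1 @0x3E[15] → 0x40007  P=1,RW=1,US=1,PS=0
  L2 @0x40[16] → 0x41007  P=1,RW=1,US=1,PS=0
  ✓ 0x412A8  — 3 lookups

Access #0 fault: NONE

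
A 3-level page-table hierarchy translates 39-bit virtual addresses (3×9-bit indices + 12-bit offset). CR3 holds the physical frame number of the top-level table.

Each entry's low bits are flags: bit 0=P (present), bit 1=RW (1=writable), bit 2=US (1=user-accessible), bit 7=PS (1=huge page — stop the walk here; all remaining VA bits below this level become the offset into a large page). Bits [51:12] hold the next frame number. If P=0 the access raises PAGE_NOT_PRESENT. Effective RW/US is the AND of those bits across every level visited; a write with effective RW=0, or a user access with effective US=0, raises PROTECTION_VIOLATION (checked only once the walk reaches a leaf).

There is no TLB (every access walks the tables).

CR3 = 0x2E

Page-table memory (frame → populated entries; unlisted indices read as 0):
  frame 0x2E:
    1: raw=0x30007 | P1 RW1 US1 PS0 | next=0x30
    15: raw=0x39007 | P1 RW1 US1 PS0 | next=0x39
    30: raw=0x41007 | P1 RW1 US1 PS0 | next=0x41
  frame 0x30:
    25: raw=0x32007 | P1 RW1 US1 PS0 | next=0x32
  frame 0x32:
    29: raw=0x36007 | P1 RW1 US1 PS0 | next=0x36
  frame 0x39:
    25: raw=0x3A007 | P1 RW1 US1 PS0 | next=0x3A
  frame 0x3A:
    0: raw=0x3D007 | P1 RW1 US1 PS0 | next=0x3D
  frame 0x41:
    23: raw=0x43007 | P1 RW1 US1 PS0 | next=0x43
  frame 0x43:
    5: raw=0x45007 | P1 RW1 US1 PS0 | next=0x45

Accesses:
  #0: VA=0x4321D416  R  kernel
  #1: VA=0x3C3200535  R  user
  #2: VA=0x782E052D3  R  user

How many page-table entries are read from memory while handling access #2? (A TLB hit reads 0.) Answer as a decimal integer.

Walk each access:
#0 VA=0x4321D416 (r,kernel):
  L0: frame=0x2E idx=1 entry=0x30007 [P=1 RW=1 US=1 PS=0]
  L1: frame=0x30 idx=25 entry=0x32007 [P=1 RW=1 US=1 PS=0]
  L2: frame=0x32 idx=29 entry=0x36007 [P=1 RW=1 US=1 PS=0]
  ✓ 0x36416  — 3 lookups
#1 VA=0x3C3200535 (r,user):
  L0: frame=0x2E idx=15 entry=0x39007 [P=1 RW=1 US=1 PS=0]
  L1: frame=0x39 idx=25 entry=0x3A007 [P=1 RW=1 US=1 PS=0]
  L2: frame=0x3A idx=0 entry=0x3D007 [P=1 RW=1 US=1 PS=0]
  ✓ 0x3D535  — 3 lookups
#2 VA=0x782E052D3 (r,user):
  L0: frame=0x2E idx=30 entry=0x41007 [P=1 RW=1 US=1 PS=0]
  L1: frame=0x41 idx=23 entry=0x43007 [P=1 RW=1 US=1 PS=0]
  L2: frame=0x43 idx=5 entry=0x45007 [P=1 RW=1 US=1 PS=0]
  ✓ 0x452D3  — 3 lookups

Entries read for #2: 3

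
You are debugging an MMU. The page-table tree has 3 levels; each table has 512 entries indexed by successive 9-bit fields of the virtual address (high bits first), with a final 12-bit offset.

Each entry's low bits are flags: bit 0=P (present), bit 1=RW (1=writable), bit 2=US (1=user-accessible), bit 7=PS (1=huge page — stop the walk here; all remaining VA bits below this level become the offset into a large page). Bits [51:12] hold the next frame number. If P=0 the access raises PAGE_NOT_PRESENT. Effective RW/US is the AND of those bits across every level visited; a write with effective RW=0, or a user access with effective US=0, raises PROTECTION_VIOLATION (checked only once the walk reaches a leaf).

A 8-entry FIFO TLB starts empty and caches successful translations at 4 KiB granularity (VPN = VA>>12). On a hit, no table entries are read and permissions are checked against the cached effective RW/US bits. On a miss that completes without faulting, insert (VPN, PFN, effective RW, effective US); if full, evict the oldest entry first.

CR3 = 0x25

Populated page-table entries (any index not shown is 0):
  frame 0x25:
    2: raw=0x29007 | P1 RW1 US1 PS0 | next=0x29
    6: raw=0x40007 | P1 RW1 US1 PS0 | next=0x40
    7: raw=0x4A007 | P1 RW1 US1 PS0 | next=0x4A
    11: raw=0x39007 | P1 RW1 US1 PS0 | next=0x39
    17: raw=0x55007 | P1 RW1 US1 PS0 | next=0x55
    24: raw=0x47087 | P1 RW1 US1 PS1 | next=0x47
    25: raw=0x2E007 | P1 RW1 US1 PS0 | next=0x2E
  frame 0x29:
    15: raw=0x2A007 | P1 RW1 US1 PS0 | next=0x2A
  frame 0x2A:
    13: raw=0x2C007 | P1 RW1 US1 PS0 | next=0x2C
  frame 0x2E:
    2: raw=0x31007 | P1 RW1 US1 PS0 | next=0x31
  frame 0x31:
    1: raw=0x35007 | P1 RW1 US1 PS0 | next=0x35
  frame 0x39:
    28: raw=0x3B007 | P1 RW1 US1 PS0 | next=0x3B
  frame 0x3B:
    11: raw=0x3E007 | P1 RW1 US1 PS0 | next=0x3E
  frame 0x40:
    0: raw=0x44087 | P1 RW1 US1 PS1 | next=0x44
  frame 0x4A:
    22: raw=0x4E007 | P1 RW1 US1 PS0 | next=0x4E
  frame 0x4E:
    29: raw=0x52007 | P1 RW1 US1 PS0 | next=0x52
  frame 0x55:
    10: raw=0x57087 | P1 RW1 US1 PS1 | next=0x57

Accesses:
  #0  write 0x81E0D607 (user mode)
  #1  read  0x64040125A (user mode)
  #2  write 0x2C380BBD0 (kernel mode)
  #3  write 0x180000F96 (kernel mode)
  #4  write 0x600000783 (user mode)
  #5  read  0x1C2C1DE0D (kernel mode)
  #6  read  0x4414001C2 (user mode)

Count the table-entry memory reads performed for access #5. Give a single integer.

Trace:
#0 VA=0x81E0D607 (w,user):
  [0] read 0x25 idx=2: raw=0x29007 flags P=1 W=1 U=1 S=0
  [1] read 0x29 idx=15: raw=0x2A007 flags P=1 W=1 U=1 S=0
  [2] read 0x2A idx=13: raw=0x2C007 flags P=1 W=1 U=1 S=0
  → PA=0x2C607  (3 entries read)
#1 VA=0x64040125A (r,user):
  [0] read 0x25 idx=25: raw=0x2E007 flags P=1 W=1 U=1 S=0
  [1] read 0x2E idx=2: raw=0x31007 flags P=1 W=1 U=1 S=0
  [2] read 0x31 idx=1: raw=0x35007 flags P=1 W=1 U=1 S=0
  → PA=0x3525A  (3 entries read)
#2 VA=0x2C380BBD0 (w,kernel):
  [0] read 0x25 idx=11: raw=0x39007 flags P=1 W=1 U=1 S=0
  [1] read 0x39 idx=28: raw=0x3B007 flags P=1 W=1 U=1 S=0
  [2] read 0x3B idx=11: raw=0x3E007 flags P=1 W=1 U=1 S=0
  → PA=0x3EBD0  (3 entries read)
#3 VA=0x180000F96 (w,kernel):
  [0] read 0x25 idx=6: raw=0x40007 flags P=1 W=1 U=1 S=0
  [1] read 0x40 idx=0: raw=0x44087 flags P=1 W=1 U=1 S=1
  → PA=0x44F96 (huge @L1)  (2 entries read)
#4 VA=0x600000783 (w,user):
  [0] read 0x25 idx=24: raw=0x47087 flags P=1 W=1 U=1 S=1
  → PA=0x47783 (huge @L0)  (1 entries read)
#5 VA=0x1C2C1DE0D (r,kernel):
  [0] read 0x25 idx=7: raw=0x4A007 flags P=1 W=1 U=1 S=0
  [1] read 0x4A idx=22: raw=0x4E007 flags P=1 W=1 U=1 S=0
  [2] read 0x4E idx=29: raw=0x52007 flags P=1 W=1 U=1 S=0
  → PA=0x52E0D  (3 entries read)
#6 VA=0x4414001C2 (r,user):
  [0] read 0x25 idx=17: raw=0x55007 flags P=1 W=1 U=1 S=0
  [1] read 0x55 idx=10: raw=0x57087 flags P=1 W=1 U=1 S=1
  → PA=0x571C2 (huge @L1)  (2 entries read)

Entries read for #5: 3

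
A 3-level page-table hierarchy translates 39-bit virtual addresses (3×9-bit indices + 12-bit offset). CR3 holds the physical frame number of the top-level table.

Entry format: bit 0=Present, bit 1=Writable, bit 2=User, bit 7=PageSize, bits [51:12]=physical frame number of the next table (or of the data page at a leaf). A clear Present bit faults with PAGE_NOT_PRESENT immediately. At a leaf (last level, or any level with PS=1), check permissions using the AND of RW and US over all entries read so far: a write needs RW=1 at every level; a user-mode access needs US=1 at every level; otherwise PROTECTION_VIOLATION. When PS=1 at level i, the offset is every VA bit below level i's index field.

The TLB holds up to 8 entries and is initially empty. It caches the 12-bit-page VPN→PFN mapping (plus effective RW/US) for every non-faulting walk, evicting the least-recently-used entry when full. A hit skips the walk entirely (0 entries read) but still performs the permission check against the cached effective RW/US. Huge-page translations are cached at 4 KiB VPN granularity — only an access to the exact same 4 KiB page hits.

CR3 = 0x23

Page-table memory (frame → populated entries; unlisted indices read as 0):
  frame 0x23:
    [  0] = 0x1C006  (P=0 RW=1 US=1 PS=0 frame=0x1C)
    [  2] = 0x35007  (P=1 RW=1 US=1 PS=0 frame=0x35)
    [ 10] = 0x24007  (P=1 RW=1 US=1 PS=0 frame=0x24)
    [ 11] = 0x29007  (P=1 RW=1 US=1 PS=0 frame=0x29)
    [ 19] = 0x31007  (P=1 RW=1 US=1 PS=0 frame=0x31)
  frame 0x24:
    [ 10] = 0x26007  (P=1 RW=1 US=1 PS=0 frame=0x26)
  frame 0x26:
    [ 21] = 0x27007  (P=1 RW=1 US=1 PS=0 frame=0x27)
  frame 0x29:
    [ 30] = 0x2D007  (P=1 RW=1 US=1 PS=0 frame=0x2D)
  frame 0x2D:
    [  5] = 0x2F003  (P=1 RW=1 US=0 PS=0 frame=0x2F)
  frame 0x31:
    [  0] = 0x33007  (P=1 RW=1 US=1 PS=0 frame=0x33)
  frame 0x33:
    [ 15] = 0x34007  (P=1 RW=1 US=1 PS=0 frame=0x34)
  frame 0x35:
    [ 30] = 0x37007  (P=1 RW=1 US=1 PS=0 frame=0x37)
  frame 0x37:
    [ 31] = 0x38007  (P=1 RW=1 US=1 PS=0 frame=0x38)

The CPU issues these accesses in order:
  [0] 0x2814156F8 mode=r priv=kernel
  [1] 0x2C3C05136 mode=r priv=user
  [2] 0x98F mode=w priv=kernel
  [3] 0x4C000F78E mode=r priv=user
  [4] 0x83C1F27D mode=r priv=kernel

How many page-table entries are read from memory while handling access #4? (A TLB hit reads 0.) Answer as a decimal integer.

Walk each access:
#0 VA=0x2814156F8 (r,kernel):
  [0] read 0x23 idx=10: raw=0x24007 flags P=1 W=1 U=1 S=0
  [1] read 0x24 idx=10: raw=0x26007 flags P=1 W=1 U=1 S=0
  [2] read 0x26 idx=21: raw=0x27007 flags P=1 W=1 U=1 S=0
  ✓ 0x276F8  — 3 lookups
#1 VA=0x2C3C05136 (r,user):
  [0] read 0x23 idx=11: raw=0x29007 flags P=1 W=1 U=1 S=0
  [1] read 0x29 idx=30: raw=0x2D007 flags P=1 W=1 U=1 S=0
  [2] read 0x2D idx=5: raw=0x2F003 flags P=1 W=1 U=0 S=0
  → PROTECTION_VIOLATION  (3 entries read)
#2 VA=0x98F (w,kernel):
  [0] read 0x23 idx=0: raw=0x1C006 flags P=0 W=1 U=1 S=0
  → PAGE_NOT_PRESENT  (1 entries read)
#3 VA=0x4C000F78E (r,user):
  [0] read 0x23 idx=19: raw=0x31007 flags P=1 W=1 U=1 S=0
  [1] read 0x31 idx=0: raw=0x33007 flags P=1 W=1 U=1 S=0
  [2] read 0x33 idx=15: raw=0x34007 flags P=1 W=1 U=1 S=0
  ✓ 0x3478E  — 3 lookups
#4 VA=0x83C1F27D (r,kernel):
  [0] read 0x23 idx=2: raw=0x35007 flags P=1 W=1 U=1 S=0
  [1] read 0x35 idx=30: raw=0x37007 flags P=1 W=1 U=1 S=0
  [2] read 0x37 idx=31: raw=0x38007 flags P=1 W=1 U=1 S=0
  ✓ 0x3827D  — 3 lookups

Entries read for #4: 3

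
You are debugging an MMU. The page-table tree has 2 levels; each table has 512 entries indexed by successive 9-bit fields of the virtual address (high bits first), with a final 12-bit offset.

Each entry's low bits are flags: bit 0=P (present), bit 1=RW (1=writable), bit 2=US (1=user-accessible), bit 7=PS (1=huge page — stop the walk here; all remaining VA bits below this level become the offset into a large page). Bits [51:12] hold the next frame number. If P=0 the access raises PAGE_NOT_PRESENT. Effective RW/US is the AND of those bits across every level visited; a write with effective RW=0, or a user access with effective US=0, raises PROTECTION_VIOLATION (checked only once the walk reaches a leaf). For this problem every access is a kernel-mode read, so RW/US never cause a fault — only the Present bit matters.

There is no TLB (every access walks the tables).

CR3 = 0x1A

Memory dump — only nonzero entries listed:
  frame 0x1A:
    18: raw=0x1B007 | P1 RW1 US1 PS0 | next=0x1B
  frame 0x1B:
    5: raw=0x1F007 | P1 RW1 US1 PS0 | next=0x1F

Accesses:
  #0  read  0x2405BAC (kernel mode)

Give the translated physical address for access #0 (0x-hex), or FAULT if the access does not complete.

Walk each access:
#0 VA=0x2405BAC (r,kernel):
  L0 @0x1A[18] → 0x1B007  P=1,RW=1,US=1,PS=0
  L1 @0x1B[5] → 0x1F007  P=1,RW=1,US=1,PS=0
  ⇒ phys 0x1FBAC  [2 reads]

Access #0 PA: 0x1FBAC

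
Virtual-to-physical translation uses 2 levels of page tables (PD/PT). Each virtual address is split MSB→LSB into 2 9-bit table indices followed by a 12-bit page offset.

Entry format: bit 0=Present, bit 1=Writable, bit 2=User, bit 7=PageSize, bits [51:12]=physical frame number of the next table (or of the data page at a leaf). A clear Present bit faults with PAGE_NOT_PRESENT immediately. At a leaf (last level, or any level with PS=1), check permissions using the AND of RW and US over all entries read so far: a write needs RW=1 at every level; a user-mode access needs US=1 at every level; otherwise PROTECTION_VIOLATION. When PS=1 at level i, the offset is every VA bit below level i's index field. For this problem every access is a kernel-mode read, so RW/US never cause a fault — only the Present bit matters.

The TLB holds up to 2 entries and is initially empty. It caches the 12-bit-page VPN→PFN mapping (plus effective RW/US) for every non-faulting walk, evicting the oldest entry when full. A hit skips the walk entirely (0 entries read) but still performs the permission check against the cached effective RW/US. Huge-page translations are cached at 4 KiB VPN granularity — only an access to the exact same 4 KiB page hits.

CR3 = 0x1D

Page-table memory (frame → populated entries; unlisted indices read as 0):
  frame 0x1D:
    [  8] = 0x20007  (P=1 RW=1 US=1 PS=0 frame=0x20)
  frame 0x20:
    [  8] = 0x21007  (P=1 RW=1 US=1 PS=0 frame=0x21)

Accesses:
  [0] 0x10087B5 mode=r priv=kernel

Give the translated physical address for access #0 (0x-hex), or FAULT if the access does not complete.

Per-access translation:
#0 VA=0x10087B5 (r,kernel):
  [0] read 0x1D idx=8: raw=0x20007 flags P=1 W=1 U=1 S=0
  [1] read 0x20 idx=8: raw=0x21007 flags P=1 W=1 U=1 S=0
  → PA=0x217B5  (2 entries read)

Access #0 PA: 0x217B5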